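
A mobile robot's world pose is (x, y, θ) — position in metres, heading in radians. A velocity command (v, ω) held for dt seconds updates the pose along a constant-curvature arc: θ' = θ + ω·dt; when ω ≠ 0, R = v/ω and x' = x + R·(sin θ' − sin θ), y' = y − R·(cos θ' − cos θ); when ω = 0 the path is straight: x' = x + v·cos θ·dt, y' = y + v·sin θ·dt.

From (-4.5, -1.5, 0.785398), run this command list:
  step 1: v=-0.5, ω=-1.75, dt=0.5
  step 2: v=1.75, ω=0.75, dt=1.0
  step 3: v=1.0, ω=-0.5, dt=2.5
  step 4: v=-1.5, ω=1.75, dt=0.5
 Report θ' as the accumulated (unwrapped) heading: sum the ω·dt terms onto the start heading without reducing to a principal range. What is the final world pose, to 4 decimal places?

(-1.4665, -0.9084, 0.2854)

step 1: θ'=-0.0896 (R=0.2857) → pose (-4.7276, -1.5825, -0.0896)
step 2: θ'=0.6604 (R=2.3333) → pose (-3.0875, -1.1013, 0.6604)
step 3: θ'=-0.5896 (R=-2.0000) → pose (-0.7485, -1.0185, -0.5896)
step 4: θ'=0.2854 (R=-0.8571) → pose (-1.4665, -0.9084, 0.2854)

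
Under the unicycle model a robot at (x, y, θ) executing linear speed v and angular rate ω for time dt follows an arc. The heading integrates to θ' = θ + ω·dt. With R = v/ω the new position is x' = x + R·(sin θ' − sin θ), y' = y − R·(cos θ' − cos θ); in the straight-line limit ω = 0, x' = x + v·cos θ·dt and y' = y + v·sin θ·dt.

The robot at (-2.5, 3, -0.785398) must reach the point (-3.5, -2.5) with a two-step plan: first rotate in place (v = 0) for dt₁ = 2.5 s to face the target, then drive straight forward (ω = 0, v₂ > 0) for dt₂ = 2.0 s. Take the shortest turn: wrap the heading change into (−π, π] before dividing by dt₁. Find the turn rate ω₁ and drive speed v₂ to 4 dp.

heading to target = atan2(-2.5−3, -3.5−-2.5) = -1.7506
Δθ = wrap(-1.7506 − -0.7854) = -0.9653; ω₁ = Δθ/dt₁ = -0.3861
distance = √((-3.5−-2.5)² + (-2.5−3)²) = 5.5902; v₂ = distance/dt₂ = 2.7951

ω₁ = -0.3861, v₂ = 2.7951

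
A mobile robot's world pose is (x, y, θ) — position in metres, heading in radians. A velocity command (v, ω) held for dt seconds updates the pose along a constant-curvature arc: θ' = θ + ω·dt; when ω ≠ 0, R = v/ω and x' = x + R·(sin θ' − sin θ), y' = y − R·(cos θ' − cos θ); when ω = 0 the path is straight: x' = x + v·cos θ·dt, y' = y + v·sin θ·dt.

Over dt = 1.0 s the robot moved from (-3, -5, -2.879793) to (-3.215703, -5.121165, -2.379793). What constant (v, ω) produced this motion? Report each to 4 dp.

v = 0.2500, ω = 0.5000

Δθ = -2.379793 − -2.879793 = 0.500000
ω = Δθ/dt = 0.500000/1.0 = 0.5000
R = Δx/(sin θ' − sin θ) = 0.5000
v = R·ω = 0.5000·0.5000 = 0.2500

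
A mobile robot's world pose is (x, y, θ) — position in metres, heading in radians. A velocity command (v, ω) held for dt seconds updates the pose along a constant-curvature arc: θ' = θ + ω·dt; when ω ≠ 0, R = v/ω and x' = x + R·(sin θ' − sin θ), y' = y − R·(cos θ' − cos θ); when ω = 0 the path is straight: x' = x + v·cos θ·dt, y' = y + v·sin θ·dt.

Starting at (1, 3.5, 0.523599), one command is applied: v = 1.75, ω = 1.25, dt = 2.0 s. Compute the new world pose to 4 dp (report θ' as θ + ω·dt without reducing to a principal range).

(0.4648, 6.1027, 3.0236)

θ' = 0.5236 + 1.25·2.0 = 3.0236
R = v/ω = 1.75/1.25 = 1.4000
x' = 1 + 1.4000·(sin 3.0236 − sin 0.5236) = 0.4648
y' = 3.5 − 1.4000·(cos 3.0236 − cos 0.5236) = 6.1027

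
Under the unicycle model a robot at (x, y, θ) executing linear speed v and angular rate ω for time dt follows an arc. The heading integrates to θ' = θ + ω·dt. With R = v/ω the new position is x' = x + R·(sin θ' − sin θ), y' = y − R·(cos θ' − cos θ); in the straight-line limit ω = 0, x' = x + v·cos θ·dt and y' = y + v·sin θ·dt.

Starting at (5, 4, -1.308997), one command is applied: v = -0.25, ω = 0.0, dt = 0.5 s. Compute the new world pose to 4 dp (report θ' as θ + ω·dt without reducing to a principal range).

(4.9676, 4.1207, -1.3090)

θ' = -1.3090 + 0.0·0.5 = -1.3090
ω = 0 → straight: x' = 5 + -0.25·cos(-1.3090)·0.5 = 4.9676
y' = 4 + -0.25·sin(-1.3090)·0.5 = 4.1207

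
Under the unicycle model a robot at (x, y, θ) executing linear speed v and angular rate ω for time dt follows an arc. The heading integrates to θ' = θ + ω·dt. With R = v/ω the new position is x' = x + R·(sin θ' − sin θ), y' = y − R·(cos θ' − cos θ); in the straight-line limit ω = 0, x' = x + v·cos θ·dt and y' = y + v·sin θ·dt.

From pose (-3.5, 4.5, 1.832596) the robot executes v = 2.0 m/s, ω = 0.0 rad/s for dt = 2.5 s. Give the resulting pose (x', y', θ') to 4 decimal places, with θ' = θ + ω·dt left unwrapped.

(-4.7941, 9.3296, 1.8326)

θ' = 1.8326 + 0.0·2.5 = 1.8326
ω = 0 → straight: x' = -3.5 + 2.0·cos(1.8326)·2.5 = -4.7941
y' = 4.5 + 2.0·sin(1.8326)·2.5 = 9.3296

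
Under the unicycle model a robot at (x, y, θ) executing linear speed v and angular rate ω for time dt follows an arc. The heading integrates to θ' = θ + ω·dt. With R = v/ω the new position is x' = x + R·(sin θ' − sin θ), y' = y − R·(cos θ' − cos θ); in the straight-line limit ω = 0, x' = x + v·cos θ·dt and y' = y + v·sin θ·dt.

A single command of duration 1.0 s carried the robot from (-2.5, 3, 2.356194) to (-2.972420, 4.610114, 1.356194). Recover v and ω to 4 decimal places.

v = 1.7500, ω = -1.0000

Δθ = 1.356194 − 2.356194 = -1.000000
ω = Δθ/dt = -1.000000/1.0 = -1.0000
R = −Δy/(cos θ' − cos θ) = -1.7500
v = R·ω = -1.7500·-1.0000 = 1.7500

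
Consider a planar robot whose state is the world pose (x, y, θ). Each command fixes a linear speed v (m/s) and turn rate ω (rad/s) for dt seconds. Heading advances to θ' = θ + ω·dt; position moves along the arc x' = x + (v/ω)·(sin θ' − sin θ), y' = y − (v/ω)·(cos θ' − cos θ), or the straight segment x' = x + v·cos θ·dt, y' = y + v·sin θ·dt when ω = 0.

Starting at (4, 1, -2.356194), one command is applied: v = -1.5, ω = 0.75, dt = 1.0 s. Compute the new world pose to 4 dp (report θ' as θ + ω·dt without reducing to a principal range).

θ' = -2.3562 + 0.75·1.0 = -1.6062
R = v/ω = -1.5/0.75 = -2.0000
x' = 4 + -2.0000·(sin -1.6062 − sin -2.3562) = 4.5845
y' = 1 − -2.0000·(cos -1.6062 − cos -2.3562) = 2.3434

(4.5845, 2.3434, -1.6062)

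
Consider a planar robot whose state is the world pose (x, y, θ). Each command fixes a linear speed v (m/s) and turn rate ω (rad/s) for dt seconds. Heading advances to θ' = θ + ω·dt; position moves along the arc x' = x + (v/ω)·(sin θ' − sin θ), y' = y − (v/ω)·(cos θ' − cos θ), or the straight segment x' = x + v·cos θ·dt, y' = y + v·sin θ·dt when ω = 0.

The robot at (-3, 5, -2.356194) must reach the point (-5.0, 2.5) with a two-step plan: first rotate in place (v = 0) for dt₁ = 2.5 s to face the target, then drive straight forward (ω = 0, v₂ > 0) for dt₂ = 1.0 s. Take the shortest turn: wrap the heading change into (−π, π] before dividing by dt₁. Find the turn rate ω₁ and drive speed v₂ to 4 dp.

heading to target = atan2(2.5−5, -5−-3) = -2.2455
Δθ = wrap(-2.2455 − -2.3562) = 0.1107; ω₁ = Δθ/dt₁ = 0.0443
distance = √((-5−-3)² + (2.5−5)²) = 3.2016; v₂ = distance/dt₂ = 3.2016

ω₁ = 0.0443, v₂ = 3.2016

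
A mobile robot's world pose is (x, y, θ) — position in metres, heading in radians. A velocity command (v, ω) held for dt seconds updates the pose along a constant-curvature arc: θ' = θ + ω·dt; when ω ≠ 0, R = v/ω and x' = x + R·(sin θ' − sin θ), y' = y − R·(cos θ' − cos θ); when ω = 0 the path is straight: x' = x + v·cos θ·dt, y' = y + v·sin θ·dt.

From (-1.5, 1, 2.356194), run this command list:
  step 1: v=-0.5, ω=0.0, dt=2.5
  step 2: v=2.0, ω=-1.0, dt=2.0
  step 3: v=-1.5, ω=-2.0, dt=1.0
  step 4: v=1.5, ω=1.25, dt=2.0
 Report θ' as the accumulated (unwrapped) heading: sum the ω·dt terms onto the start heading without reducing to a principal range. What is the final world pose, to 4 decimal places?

step 1: θ'=2.3562 (straight) → pose (-0.6161, 0.1161, 2.3562)
step 2: θ'=0.3562 (R=-2.0000) → pose (0.1007, 3.4048, 0.3562)
step 3: θ'=-1.6438 (R=0.7500) → pose (-0.9089, 4.1624, -1.6438)
step 4: θ'=0.8562 (R=1.2000) → pose (1.1944, 3.2885, 0.8562)

(1.1944, 3.2885, 0.8562)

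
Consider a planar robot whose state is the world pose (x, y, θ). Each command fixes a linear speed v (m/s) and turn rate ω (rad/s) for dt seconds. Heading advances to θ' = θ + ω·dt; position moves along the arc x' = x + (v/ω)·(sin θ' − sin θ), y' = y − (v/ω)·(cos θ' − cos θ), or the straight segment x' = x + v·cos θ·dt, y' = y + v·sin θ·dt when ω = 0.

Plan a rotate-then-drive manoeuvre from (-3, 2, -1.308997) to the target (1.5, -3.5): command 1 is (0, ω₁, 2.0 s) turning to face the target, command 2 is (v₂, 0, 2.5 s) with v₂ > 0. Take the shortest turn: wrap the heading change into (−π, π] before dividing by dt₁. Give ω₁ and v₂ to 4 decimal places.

heading to target = atan2(-3.5−2, 1.5−-3) = -0.8851
Δθ = wrap(-0.8851 − -1.3090) = 0.4239; ω₁ = Δθ/dt₁ = 0.2120
distance = √((1.5−-3)² + (-3.5−2)²) = 7.1063; v₂ = distance/dt₂ = 2.8425

ω₁ = 0.2120, v₂ = 2.8425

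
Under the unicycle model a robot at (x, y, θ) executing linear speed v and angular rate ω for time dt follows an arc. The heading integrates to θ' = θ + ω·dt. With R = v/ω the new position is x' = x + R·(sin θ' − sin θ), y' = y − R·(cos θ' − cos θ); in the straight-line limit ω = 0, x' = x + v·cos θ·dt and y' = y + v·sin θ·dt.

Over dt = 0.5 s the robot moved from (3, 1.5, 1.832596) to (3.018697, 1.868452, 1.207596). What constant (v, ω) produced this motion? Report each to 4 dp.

Δθ = 1.207596 − 1.832596 = -0.625000
ω = Δθ/dt = -0.625000/0.5 = -1.2500
R = −Δy/(cos θ' − cos θ) = -0.6000
v = R·ω = -0.6000·-1.2500 = 0.7500

v = 0.7500, ω = -1.2500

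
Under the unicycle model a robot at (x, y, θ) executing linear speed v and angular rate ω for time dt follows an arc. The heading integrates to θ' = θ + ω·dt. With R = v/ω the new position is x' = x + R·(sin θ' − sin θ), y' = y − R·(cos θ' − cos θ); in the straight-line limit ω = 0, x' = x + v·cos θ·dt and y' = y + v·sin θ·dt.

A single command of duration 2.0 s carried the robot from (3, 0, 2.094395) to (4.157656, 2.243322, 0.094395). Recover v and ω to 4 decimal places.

v = 1.5000, ω = -1.0000

Δθ = 0.094395 − 2.094395 = -2.000000
ω = Δθ/dt = -2.000000/2.0 = -1.0000
R = −Δy/(cos θ' − cos θ) = -1.5000
v = R·ω = -1.5000·-1.0000 = 1.5000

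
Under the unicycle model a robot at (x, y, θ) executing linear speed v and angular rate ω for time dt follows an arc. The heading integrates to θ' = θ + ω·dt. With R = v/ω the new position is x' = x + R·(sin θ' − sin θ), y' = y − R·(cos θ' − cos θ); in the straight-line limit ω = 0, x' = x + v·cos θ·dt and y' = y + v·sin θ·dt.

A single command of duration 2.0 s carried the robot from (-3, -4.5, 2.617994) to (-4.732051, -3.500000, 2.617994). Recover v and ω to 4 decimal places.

Δθ = 2.617994 − 2.617994 = 0.000000
ω = Δθ/dt = 0.000000/2.0 = 0.0000
ω = 0 → v = (Δx·cos θ + Δy·sin θ)/dt = 1.0000

v = 1.0000, ω = 0.0000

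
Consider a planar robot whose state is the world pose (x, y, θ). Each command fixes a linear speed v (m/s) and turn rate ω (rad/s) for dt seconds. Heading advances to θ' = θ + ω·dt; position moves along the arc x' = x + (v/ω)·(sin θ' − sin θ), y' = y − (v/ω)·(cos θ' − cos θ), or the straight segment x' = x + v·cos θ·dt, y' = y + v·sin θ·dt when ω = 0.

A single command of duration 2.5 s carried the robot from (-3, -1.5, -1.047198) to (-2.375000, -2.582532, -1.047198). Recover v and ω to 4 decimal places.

v = 0.5000, ω = 0.0000

Δθ = -1.047198 − -1.047198 = 0.000000
ω = Δθ/dt = 0.000000/2.5 = 0.0000
ω = 0 → v = (Δx·cos θ + Δy·sin θ)/dt = 0.5000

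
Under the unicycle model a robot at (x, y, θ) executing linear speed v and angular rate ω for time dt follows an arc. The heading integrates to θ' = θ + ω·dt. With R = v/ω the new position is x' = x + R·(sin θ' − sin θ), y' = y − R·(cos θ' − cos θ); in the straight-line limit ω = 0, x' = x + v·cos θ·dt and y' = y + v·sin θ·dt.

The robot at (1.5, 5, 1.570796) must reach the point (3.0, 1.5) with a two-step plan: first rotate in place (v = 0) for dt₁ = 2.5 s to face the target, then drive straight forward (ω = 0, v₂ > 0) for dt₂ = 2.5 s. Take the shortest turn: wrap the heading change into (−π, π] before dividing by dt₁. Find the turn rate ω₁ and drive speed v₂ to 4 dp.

heading to target = atan2(1.5−5, 3−1.5) = -1.1659
Δθ = wrap(-1.1659 − 1.5708) = -2.7367; ω₁ = Δθ/dt₁ = -1.0947
distance = √((3−1.5)² + (1.5−5)²) = 3.8079; v₂ = distance/dt₂ = 1.5232

ω₁ = -1.0947, v₂ = 1.5232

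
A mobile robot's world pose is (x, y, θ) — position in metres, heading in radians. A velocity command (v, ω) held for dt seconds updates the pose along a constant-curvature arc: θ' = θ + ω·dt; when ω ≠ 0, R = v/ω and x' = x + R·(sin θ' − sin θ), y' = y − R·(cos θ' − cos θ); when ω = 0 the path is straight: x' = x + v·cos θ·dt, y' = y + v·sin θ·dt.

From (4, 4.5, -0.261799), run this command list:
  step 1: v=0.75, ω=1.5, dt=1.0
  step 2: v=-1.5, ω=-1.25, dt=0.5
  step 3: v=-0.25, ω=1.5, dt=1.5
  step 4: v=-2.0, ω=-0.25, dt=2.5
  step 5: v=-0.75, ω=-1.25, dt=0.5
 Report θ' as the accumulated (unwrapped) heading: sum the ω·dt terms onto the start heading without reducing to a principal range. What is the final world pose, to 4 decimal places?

(8.4216, 0.8473, 1.6132)

step 1: θ'=1.2382 (R=0.5000) → pose (4.6020, 4.8197, 1.2382)
step 2: θ'=0.6132 (R=1.2000) → pose (4.1584, 4.2301, 0.6132)
step 3: θ'=2.8632 (R=-0.1667) → pose (4.2085, 3.9336, 2.8632)
step 4: θ'=2.2382 (R=8.0000) → pose (8.2934, 1.1932, 2.2382)
step 5: θ'=1.6132 (R=0.6000) → pose (8.4216, 0.8473, 1.6132)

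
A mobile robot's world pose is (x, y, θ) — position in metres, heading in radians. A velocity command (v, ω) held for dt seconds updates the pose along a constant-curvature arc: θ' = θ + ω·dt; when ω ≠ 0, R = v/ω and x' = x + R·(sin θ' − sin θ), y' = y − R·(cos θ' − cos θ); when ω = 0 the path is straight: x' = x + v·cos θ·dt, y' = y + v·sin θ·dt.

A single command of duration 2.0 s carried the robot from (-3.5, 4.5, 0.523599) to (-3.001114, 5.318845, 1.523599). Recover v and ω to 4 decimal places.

Δθ = 1.523599 − 0.523599 = 1.000000
ω = Δθ/dt = 1.000000/2.0 = 0.5000
R = −Δy/(cos θ' − cos θ) = 1.0000
v = R·ω = 1.0000·0.5000 = 0.5000

v = 0.5000, ω = 0.5000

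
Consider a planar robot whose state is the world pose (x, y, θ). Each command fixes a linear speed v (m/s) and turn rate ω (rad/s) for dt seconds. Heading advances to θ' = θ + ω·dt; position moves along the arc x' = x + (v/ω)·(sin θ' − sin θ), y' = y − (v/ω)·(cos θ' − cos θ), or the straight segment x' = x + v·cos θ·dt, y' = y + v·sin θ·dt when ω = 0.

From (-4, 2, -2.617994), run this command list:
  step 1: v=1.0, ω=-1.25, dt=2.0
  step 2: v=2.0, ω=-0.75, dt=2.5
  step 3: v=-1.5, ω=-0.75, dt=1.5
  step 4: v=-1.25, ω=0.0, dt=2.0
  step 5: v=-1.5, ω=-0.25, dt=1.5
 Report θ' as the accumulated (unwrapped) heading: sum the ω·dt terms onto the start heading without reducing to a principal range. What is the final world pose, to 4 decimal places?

step 1: θ'=-5.1180 (R=-0.8000) → pose (-5.1351, 3.0085, -5.1180)
step 2: θ'=-6.9930 (R=-2.6667) → pose (-0.9470, 3.9789, -6.9930)
step 3: θ'=-8.1180 (R=2.0000) → pose (-1.5743, 6.0178, -8.1180)
step 4: θ'=-8.1180 (straight) → pose (-0.9219, 8.4312, -8.1180)
step 5: θ'=-8.4930 (R=6.0000) → pose (0.0541, 10.4439, -8.4930)

(0.0541, 10.4439, -8.4930)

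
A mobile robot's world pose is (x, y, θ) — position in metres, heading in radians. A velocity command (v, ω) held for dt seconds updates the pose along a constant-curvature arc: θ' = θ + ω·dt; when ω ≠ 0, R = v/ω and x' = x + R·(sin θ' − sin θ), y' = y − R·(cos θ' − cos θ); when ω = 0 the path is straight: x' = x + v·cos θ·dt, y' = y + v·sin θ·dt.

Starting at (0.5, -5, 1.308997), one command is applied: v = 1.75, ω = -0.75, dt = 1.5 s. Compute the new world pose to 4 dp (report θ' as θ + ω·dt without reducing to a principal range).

θ' = 1.3090 + -0.75·1.5 = 0.1840
R = v/ω = 1.75/-0.75 = -2.3333
x' = 0.5 + -2.3333·(sin 0.1840 − sin 1.3090) = 2.3269
y' = -5 − -2.3333·(cos 0.1840 − cos 1.3090) = -3.3100

(2.3269, -3.3100, 0.1840)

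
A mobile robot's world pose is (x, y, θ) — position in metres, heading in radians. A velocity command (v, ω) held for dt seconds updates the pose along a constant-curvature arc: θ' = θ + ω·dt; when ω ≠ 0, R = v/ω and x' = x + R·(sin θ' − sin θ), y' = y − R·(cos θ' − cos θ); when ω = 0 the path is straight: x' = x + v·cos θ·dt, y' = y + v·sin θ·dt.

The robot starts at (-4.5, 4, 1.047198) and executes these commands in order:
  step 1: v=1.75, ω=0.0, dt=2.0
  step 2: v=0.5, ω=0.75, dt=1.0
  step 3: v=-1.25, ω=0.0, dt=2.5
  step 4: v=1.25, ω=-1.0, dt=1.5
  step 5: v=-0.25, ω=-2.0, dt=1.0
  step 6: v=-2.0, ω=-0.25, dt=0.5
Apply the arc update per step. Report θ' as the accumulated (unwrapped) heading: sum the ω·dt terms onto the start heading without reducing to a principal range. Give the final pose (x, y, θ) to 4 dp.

step 1: θ'=1.0472 (straight) → pose (-2.7500, 7.0311, 1.0472)
step 2: θ'=1.7972 (R=0.6667) → pose (-2.6777, 7.5141, 1.7972)
step 3: θ'=1.7972 (straight) → pose (-1.9762, 4.4688, 1.7972)
step 4: θ'=0.2972 (R=-1.2500) → pose (-1.1242, 5.9446, 0.2972)
step 5: θ'=-1.7028 (R=0.1250) → pose (-1.2847, 6.0806, -1.7028)
step 6: θ'=-1.8278 (R=8.0000) → pose (-1.0915, 7.0611, -1.8278)

(-1.0915, 7.0611, -1.8278)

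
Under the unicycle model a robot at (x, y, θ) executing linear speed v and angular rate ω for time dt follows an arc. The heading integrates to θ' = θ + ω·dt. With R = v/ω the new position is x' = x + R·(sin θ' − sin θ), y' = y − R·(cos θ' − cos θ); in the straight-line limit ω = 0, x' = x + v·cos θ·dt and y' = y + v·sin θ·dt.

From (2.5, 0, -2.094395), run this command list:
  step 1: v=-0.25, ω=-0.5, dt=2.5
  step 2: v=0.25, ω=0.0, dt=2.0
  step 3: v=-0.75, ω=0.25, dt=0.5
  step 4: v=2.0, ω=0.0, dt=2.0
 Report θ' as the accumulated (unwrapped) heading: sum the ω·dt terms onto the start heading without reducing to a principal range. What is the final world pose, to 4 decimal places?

step 1: θ'=-3.3444 (R=0.5000) → pose (3.0337, 0.2398, -3.3444)
step 2: θ'=-3.3444 (straight) → pose (2.5440, 0.3405, -3.3444)
step 3: θ'=-3.2194 (R=-3.0000) → pose (2.9150, 0.2881, -3.2194)
step 4: θ'=-3.2194 (straight) → pose (-1.0729, 0.5989, -3.2194)

(-1.0729, 0.5989, -3.2194)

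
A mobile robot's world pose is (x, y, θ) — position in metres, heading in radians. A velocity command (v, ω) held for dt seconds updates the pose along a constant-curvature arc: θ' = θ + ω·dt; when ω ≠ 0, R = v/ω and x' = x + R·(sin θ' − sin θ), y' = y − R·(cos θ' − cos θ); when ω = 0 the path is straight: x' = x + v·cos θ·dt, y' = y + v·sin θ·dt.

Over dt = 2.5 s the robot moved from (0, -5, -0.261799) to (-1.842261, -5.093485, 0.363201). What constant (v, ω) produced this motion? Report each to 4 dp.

Δθ = 0.363201 − -0.261799 = 0.625000
ω = Δθ/dt = 0.625000/2.5 = 0.2500
R = Δx/(sin θ' − sin θ) = -3.0000
v = R·ω = -3.0000·0.2500 = -0.7500

v = -0.7500, ω = 0.2500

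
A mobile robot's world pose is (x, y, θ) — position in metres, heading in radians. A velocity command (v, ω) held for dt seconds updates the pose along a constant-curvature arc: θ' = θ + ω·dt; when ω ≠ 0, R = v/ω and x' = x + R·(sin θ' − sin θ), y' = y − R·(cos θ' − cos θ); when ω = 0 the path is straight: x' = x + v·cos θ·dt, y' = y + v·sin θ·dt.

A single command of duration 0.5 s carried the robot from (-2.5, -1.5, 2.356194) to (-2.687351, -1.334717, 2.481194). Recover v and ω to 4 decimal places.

v = 0.5000, ω = 0.2500

Δθ = 2.481194 − 2.356194 = 0.125000
ω = Δθ/dt = 0.125000/0.5 = 0.2500
R = Δx/(sin θ' − sin θ) = 2.0000
v = R·ω = 2.0000·0.2500 = 0.5000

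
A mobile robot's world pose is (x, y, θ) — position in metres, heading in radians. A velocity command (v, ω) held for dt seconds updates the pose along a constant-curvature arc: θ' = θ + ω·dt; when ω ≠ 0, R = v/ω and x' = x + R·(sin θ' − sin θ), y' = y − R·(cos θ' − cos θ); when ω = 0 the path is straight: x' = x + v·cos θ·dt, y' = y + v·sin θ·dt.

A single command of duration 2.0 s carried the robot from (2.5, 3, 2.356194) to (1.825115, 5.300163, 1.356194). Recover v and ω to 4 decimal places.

Δθ = 1.356194 − 2.356194 = -1.000000
ω = Δθ/dt = -1.000000/2.0 = -0.5000
R = −Δy/(cos θ' − cos θ) = -2.5000
v = R·ω = -2.5000·-0.5000 = 1.2500

v = 1.2500, ω = -0.5000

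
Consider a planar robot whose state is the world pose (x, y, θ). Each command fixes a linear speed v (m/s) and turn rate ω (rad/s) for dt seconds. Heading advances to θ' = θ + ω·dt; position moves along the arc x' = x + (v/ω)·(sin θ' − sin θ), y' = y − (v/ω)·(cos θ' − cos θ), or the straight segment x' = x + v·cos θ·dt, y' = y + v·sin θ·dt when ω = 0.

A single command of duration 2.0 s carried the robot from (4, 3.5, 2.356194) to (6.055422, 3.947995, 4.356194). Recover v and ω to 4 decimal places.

v = -1.2500, ω = 1.0000

Δθ = 4.356194 − 2.356194 = 2.000000
ω = Δθ/dt = 2.000000/2.0 = 1.0000
R = Δx/(sin θ' − sin θ) = -1.2500
v = R·ω = -1.2500·1.0000 = -1.2500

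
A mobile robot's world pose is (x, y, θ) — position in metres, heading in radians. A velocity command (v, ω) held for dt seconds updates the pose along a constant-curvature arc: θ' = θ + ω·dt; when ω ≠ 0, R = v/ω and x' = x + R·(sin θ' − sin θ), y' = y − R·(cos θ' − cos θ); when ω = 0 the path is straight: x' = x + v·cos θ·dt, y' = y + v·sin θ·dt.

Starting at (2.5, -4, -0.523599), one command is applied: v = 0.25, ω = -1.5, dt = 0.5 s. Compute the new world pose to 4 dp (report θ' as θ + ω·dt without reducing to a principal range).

(2.5760, -4.0955, -1.2736)

θ' = -0.5236 + -1.5·0.5 = -1.2736
R = v/ω = 0.25/-1.5 = -0.1667
x' = 2.5 + -0.1667·(sin -1.2736 − sin -0.5236) = 2.5760
y' = -4 − -0.1667·(cos -1.2736 − cos -0.5236) = -4.0955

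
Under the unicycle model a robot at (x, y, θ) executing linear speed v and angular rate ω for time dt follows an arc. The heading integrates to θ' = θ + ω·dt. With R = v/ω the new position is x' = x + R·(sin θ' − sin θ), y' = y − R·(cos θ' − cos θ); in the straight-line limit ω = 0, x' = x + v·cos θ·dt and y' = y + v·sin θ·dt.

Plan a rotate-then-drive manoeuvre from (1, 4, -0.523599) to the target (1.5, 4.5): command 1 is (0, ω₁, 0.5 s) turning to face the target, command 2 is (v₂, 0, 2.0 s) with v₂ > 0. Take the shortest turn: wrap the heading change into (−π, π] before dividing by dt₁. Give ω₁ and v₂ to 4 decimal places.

heading to target = atan2(4.5−4, 1.5−1) = 0.7854
Δθ = wrap(0.7854 − -0.5236) = 1.3090; ω₁ = Δθ/dt₁ = 2.6180
distance = √((1.5−1)² + (4.5−4)²) = 0.7071; v₂ = distance/dt₂ = 0.3536

ω₁ = 2.6180, v₂ = 0.3536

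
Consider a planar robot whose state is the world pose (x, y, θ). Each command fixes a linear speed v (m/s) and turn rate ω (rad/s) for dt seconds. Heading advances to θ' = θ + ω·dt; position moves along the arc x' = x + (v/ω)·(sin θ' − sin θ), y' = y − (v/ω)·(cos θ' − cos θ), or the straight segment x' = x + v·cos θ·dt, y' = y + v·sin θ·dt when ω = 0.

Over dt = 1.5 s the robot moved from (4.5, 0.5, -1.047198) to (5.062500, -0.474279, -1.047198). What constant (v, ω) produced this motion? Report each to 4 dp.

Δθ = -1.047198 − -1.047198 = 0.000000
ω = Δθ/dt = 0.000000/1.5 = 0.0000
ω = 0 → v = (Δx·cos θ + Δy·sin θ)/dt = 0.7500

v = 0.7500, ω = 0.0000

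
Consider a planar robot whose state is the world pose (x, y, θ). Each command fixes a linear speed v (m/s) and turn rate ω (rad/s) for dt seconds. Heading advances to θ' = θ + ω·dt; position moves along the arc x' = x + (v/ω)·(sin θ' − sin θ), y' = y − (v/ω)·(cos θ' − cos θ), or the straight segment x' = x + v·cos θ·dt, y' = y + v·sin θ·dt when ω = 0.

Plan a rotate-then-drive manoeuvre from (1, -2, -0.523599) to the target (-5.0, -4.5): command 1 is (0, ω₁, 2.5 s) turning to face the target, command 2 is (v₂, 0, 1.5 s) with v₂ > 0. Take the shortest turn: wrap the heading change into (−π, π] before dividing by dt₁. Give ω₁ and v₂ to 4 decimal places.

heading to target = atan2(-4.5−-2, -5−1) = -2.7468
Δθ = wrap(-2.7468 − -0.5236) = -2.2232; ω₁ = Δθ/dt₁ = -0.8893
distance = √((-5−1)² + (-4.5−-2)²) = 6.5000; v₂ = distance/dt₂ = 4.3333

ω₁ = -0.8893, v₂ = 4.3333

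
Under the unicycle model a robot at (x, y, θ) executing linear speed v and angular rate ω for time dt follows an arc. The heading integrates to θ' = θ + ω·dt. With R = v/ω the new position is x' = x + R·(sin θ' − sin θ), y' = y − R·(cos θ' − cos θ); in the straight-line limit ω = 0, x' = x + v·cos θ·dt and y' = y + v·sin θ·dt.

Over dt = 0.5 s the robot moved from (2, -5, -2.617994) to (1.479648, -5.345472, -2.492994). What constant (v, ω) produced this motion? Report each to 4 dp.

v = 1.2500, ω = 0.2500

Δθ = -2.492994 − -2.617994 = 0.125000
ω = Δθ/dt = 0.125000/0.5 = 0.2500
R = Δx/(sin θ' − sin θ) = 5.0000
v = R·ω = 5.0000·0.2500 = 1.2500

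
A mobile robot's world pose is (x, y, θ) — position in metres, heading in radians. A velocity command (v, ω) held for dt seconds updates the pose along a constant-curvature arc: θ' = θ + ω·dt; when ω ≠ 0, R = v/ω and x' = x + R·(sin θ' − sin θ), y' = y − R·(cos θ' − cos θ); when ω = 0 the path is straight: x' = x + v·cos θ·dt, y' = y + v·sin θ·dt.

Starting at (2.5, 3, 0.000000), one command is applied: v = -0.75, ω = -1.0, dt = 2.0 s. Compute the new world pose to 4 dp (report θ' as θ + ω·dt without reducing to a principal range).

(1.8180, 4.0621, -2.0000)

θ' = 0.0000 + -1.0·2.0 = -2.0000
R = v/ω = -0.75/-1.0 = 0.7500
x' = 2.5 + 0.7500·(sin -2.0000 − sin 0.0000) = 1.8180
y' = 3 − 0.7500·(cos -2.0000 − cos 0.0000) = 4.0621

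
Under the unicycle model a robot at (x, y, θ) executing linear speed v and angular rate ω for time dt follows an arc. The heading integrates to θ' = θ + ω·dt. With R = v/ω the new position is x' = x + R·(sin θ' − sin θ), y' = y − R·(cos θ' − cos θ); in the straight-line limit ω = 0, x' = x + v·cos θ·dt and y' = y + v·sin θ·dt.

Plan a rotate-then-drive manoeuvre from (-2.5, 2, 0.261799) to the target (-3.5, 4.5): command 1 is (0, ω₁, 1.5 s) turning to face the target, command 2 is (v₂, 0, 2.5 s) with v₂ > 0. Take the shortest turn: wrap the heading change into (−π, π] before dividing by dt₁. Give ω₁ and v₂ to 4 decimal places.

ω₁ = 1.1263, v₂ = 1.0770

heading to target = atan2(4.5−2, -3.5−-2.5) = 1.9513
Δθ = wrap(1.9513 − 0.2618) = 1.6895; ω₁ = Δθ/dt₁ = 1.1263
distance = √((-3.5−-2.5)² + (4.5−2)²) = 2.6926; v₂ = distance/dt₂ = 1.0770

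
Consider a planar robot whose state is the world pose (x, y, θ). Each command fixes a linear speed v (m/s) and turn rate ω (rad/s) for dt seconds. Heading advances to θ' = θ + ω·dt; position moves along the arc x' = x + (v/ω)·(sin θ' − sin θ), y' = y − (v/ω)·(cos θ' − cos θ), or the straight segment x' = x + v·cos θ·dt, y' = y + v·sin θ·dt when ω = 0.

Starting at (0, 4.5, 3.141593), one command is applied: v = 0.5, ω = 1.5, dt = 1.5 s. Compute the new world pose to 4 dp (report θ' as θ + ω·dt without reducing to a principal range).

(-0.2594, 3.9573, 5.3916)

θ' = 3.1416 + 1.5·1.5 = 5.3916
R = v/ω = 0.5/1.5 = 0.3333
x' = 0 + 0.3333·(sin 5.3916 − sin 3.1416) = -0.2594
y' = 4.5 − 0.3333·(cos 5.3916 − cos 3.1416) = 3.9573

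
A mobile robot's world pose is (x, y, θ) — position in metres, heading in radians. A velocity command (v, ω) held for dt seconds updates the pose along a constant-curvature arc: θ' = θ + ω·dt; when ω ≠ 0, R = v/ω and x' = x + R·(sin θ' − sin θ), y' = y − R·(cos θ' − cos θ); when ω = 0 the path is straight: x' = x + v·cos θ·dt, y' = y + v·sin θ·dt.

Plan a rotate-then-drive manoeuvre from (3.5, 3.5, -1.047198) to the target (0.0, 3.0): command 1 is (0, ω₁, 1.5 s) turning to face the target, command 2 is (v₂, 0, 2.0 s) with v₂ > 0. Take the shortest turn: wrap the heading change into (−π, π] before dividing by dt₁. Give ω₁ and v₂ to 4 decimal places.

heading to target = atan2(3−3.5, 0−3.5) = -2.9997
Δθ = wrap(-2.9997 − -1.0472) = -1.9525; ω₁ = Δθ/dt₁ = -1.3017
distance = √((0−3.5)² + (3−3.5)²) = 3.5355; v₂ = distance/dt₂ = 1.7678

ω₁ = -1.3017, v₂ = 1.7678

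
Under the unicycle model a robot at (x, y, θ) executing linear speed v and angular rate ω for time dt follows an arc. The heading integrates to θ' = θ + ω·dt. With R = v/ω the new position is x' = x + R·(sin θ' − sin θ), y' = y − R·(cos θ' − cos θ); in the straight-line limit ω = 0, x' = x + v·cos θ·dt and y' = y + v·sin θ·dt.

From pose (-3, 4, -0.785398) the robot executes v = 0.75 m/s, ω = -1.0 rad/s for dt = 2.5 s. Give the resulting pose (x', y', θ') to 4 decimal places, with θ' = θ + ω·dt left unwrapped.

(-3.6378, 2.7274, -3.2854)

θ' = -0.7854 + -1.0·2.5 = -3.2854
R = v/ω = 0.75/-1.0 = -0.7500
x' = -3 + -0.7500·(sin -3.2854 − sin -0.7854) = -3.6378
y' = 4 − -0.7500·(cos -3.2854 − cos -0.7854) = 2.7274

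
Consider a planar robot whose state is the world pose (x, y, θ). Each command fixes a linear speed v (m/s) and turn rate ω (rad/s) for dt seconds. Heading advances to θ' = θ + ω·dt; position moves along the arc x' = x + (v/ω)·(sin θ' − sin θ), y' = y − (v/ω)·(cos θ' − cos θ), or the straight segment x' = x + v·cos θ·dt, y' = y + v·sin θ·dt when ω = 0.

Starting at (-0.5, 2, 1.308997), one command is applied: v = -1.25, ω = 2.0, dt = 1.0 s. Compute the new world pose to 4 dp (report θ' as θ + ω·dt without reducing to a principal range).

(0.2078, 1.2220, 3.3090)

θ' = 1.3090 + 2.0·1.0 = 3.3090
R = v/ω = -1.25/2.0 = -0.6250
x' = -0.5 + -0.6250·(sin 3.3090 − sin 1.3090) = 0.2078
y' = 2 − -0.6250·(cos 3.3090 − cos 1.3090) = 1.2220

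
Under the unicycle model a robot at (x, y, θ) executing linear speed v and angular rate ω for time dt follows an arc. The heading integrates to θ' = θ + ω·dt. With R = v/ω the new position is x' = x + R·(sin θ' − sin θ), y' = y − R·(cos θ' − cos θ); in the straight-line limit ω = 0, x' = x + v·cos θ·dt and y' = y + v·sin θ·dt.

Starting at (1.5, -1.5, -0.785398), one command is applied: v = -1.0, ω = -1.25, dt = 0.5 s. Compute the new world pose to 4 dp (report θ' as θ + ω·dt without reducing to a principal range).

θ' = -0.7854 + -1.25·0.5 = -1.4104
R = v/ω = -1.0/-1.25 = 0.8000
x' = 1.5 + 0.8000·(sin -1.4104 − sin -0.7854) = 1.2760
y' = -1.5 − 0.8000·(cos -1.4104 − cos -0.7854) = -1.0621

(1.2760, -1.0621, -1.4104)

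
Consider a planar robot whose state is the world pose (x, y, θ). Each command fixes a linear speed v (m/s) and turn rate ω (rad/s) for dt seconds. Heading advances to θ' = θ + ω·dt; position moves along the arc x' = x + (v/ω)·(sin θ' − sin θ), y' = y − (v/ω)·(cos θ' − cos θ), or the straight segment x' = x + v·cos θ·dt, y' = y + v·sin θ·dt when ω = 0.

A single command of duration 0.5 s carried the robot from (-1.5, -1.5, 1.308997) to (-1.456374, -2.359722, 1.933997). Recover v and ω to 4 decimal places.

Δθ = 1.933997 − 1.308997 = 0.625000
ω = Δθ/dt = 0.625000/0.5 = 1.2500
R = −Δy/(cos θ' − cos θ) = -1.4000
v = R·ω = -1.4000·1.2500 = -1.7500

v = -1.7500, ω = 1.2500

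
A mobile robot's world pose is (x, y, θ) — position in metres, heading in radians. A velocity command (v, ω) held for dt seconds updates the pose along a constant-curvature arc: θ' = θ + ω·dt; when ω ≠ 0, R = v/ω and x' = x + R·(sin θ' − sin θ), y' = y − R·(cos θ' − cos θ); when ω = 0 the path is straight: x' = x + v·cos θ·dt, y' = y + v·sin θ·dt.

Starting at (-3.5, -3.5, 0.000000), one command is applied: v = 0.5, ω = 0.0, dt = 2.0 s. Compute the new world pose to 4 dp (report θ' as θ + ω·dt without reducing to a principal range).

(-2.5000, -3.5000, 0.0000)

θ' = 0.0000 + 0.0·2.0 = 0.0000
ω = 0 → straight: x' = -3.5 + 0.5·cos(0.0000)·2.0 = -2.5000
y' = -3.5 + 0.5·sin(0.0000)·2.0 = -3.5000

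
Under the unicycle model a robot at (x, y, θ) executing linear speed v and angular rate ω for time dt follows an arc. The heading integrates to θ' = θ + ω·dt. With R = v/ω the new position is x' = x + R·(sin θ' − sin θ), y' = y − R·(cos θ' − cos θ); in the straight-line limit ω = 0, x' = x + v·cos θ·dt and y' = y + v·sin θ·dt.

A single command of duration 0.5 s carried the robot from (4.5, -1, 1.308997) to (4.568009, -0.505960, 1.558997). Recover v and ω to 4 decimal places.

Δθ = 1.558997 − 1.308997 = 0.250000
ω = Δθ/dt = 0.250000/0.5 = 0.5000
R = −Δy/(cos θ' − cos θ) = 2.0000
v = R·ω = 2.0000·0.5000 = 1.0000

v = 1.0000, ω = 0.5000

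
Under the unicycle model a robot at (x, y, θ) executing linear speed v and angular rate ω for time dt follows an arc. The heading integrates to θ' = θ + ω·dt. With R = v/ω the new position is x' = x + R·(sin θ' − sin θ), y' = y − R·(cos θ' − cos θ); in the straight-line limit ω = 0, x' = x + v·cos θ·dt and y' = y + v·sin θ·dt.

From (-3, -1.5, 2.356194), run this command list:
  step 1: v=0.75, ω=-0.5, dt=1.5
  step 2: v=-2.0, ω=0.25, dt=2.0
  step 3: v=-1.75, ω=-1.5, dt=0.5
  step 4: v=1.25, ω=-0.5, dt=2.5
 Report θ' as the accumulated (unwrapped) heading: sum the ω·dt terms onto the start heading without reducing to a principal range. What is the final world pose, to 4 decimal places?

(-0.0098, -3.1809, 0.1062)

step 1: θ'=1.6062 (R=-1.5000) → pose (-3.4384, -0.4924, 1.6062)
step 2: θ'=2.1062 (R=-8.0000) → pose (-2.3239, -4.2908, 2.1062)
step 3: θ'=1.3562 (R=1.1667) → pose (-2.1874, -5.1344, 1.3562)
step 4: θ'=0.1062 (R=-2.5000) → pose (-0.0098, -3.1809, 0.1062)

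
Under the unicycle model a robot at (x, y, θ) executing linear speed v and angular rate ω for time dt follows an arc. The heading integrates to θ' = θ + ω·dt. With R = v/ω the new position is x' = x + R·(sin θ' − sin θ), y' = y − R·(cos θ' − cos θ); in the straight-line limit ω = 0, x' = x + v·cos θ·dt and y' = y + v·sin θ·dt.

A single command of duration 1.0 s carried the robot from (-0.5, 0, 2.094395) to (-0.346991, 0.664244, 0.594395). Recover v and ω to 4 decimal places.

Δθ = 0.594395 − 2.094395 = -1.500000
ω = Δθ/dt = -1.500000/1.0 = -1.5000
R = −Δy/(cos θ' − cos θ) = -0.5000
v = R·ω = -0.5000·-1.5000 = 0.7500

v = 0.7500, ω = -1.5000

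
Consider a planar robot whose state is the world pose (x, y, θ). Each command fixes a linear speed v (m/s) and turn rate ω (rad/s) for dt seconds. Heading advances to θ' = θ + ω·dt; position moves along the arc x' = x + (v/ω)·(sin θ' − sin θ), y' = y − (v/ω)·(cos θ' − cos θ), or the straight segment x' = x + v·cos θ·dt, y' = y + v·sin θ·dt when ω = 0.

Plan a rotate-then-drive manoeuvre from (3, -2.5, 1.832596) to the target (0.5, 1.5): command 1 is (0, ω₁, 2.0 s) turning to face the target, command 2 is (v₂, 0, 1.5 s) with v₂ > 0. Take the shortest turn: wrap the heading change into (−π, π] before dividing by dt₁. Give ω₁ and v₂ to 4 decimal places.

ω₁ = 0.1484, v₂ = 3.1447

heading to target = atan2(1.5−-2.5, 0.5−3) = 2.1294
Δθ = wrap(2.1294 − 1.8326) = 0.2968; ω₁ = Δθ/dt₁ = 0.1484
distance = √((0.5−3)² + (1.5−-2.5)²) = 4.7170; v₂ = distance/dt₂ = 3.1447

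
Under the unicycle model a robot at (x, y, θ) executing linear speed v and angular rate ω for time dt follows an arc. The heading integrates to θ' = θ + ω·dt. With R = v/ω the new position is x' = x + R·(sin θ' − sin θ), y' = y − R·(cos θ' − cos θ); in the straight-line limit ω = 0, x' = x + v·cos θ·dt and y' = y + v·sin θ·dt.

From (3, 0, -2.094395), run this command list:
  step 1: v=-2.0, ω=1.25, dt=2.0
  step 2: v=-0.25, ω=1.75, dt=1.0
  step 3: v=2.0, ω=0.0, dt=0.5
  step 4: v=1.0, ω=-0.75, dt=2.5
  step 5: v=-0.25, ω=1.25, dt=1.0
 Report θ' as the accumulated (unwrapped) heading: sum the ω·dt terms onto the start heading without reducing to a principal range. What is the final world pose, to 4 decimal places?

step 1: θ'=0.4056 (R=-1.6000) → pose (0.9830, 2.2702, 0.4056)
step 2: θ'=2.1556 (R=-0.1429) → pose (0.9203, 2.0601, 2.1556)
step 3: θ'=2.1556 (straight) → pose (0.3683, 2.8939, 2.1556)
step 4: θ'=0.2806 (R=-1.3333) → pose (1.1108, 4.9111, 0.2806)
step 5: θ'=1.5306 (R=-0.2000) → pose (0.9663, 4.7270, 1.5306)

(0.9663, 4.7270, 1.5306)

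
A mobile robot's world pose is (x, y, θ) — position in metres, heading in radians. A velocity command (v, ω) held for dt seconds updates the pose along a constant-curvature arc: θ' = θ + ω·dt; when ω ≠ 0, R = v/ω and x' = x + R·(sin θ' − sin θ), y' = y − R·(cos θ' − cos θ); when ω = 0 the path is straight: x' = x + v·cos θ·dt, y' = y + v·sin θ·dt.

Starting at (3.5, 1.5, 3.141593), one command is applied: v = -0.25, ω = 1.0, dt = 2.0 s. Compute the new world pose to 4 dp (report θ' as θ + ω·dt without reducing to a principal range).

(3.7273, 1.8540, 5.1416)

θ' = 3.1416 + 1.0·2.0 = 5.1416
R = v/ω = -0.25/1.0 = -0.2500
x' = 3.5 + -0.2500·(sin 5.1416 − sin 3.1416) = 3.7273
y' = 1.5 − -0.2500·(cos 5.1416 − cos 3.1416) = 1.8540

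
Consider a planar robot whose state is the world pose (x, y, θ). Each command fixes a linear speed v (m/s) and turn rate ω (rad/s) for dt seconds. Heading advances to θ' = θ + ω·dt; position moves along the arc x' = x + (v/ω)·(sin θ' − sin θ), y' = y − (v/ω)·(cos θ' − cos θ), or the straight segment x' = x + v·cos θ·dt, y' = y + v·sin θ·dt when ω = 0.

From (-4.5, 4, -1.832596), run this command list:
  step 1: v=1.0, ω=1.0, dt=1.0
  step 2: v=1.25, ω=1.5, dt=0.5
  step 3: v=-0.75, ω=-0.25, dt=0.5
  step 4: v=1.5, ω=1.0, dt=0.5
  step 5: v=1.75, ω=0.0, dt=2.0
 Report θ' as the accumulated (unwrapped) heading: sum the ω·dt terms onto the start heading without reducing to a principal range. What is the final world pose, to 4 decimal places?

step 1: θ'=-0.8326 (R=1.0000) → pose (-4.2738, 3.0682, -0.8326)
step 2: θ'=-0.0826 (R=0.8333) → pose (-3.7261, 2.7985, -0.0826)
step 3: θ'=-0.2076 (R=3.0000) → pose (-4.0969, 2.8527, -0.2076)
step 4: θ'=0.2924 (R=1.5000) → pose (-3.3554, 2.8842, 0.2924)
step 5: θ'=0.2924 (straight) → pose (-0.0039, 3.8931, 0.2924)

(-0.0039, 3.8931, 0.2924)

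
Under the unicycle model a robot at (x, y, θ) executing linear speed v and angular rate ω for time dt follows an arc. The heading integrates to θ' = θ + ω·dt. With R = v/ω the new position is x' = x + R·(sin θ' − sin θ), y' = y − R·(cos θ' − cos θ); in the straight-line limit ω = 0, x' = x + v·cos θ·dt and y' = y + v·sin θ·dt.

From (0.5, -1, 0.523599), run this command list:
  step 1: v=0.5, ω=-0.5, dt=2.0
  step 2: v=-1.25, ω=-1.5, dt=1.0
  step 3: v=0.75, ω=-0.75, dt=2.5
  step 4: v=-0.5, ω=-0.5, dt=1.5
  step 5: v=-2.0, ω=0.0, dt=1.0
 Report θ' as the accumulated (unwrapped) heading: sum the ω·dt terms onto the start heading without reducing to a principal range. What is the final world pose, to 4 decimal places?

(0.0681, -2.9074, -4.6014)

step 1: θ'=-0.4764 (R=-1.0000) → pose (1.4586, -0.9774, -0.4764)
step 2: θ'=-1.9764 (R=0.8333) → pose (1.0750, 0.0920, -1.9764)
step 3: θ'=-3.8514 (R=-1.0000) → pose (-0.4955, -0.2719, -3.8514)
step 4: θ'=-4.6014 (R=1.0000) → pose (-0.1534, -0.9197, -4.6014)
step 5: θ'=-4.6014 (straight) → pose (0.0681, -2.9074, -4.6014)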